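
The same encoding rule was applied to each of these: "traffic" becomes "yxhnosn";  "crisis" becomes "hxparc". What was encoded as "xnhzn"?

share

In traffic: t→y is +5, r→x is +6, a→h is +7, f→n is +8 — the shift increases by 1 each position. The shift increases by 1 at each position, starting from +5: 5, 6, 7, ….
Decoding xnhzn: x−5=s, n−6=h, h−7=a, z−8=r, n−9=e.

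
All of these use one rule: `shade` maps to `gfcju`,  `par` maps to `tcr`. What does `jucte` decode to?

The output letters match the input read backwards, each shifted +2: shade reversed is edahs. Two steps: reverse the string, then apply a Caesar shift of +2.
Undoing it on jucte: shift back: j−2=h, u−2=s, c−2=a, t−2=r, e−2=c → hsarc; then reverse → crash.

crash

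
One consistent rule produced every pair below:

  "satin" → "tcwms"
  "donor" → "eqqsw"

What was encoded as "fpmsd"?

In satin: s→t is +1, a→c is +2, t→w is +3, i→m is +4 — the shift increases by 1 each position. Letter i (0-indexed) is shifted by i+1, so successive shifts are 1, 2, 3, ….
Reversing it on fpmsd: f−1=e, p−2=n, m−3=j, s−4=o, d−5=y.

enjoy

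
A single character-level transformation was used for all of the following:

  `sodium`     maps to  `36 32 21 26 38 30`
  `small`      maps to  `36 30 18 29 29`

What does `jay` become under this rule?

27 18 42

The number is (letter's place in the alphabet, a=1) + 17.
For jay: j=10→27, a=1→18, y=25→42.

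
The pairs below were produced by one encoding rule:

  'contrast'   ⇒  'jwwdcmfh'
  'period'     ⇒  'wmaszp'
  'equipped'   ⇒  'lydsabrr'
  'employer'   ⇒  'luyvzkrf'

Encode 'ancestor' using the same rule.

hvlodfbf

The shift increases by 1 at each position, starting from +7: 7, 8, 9, ….
For ancestor: a+7=h, n+8=v, c+9=l, e+10=o, s+11=d, t+12=f, o+13=b, r+14=f.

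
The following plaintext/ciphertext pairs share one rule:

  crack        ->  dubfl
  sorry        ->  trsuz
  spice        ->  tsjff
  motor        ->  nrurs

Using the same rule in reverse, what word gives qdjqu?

paint

Shifts by position in crack: pos 0: c→d (+1), pos 1: r→u (+3), pos 2: a→b (+1), pos 3: c→f (+3) — repeating every 2. A repeating key of period 2 is used — shifts +1, +3 over and over.
Undoing it on qdjqu: q−1=p, d−3=a, j−1=i, q−3=n, u−1=t.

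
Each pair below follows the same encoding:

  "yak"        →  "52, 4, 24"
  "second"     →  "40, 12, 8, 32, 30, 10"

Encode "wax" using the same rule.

y(#25)→52 and a(#1)→4: differences scale by 2, so n = 2·pos + 2. With a=1..z=26, the number is 2·pos + 2.
Applying it to wax: w=23→48, a=1→4, x=24→50.

48, 4, 50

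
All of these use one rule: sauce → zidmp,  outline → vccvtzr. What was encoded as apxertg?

thought

Letter i (0-indexed) is shifted by i+7, so successive shifts are 7, 8, 9, ….
Decoding apxertg: a−7=t, p−8=h, x−9=o, e−10=u, r−11=g, t−12=h, g−13=t.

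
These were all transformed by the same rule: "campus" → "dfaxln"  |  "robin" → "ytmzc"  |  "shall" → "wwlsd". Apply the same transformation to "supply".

jwaafd

The output letters match the input read backwards, each shifted +11: campus reversed is supmac. Read the word backwards and shift each letter +11.
For supply: reverse → ylppus; then shift: y+11=j, l+11=w, p+11=a, p+11=a, u+11=f, s+11=d.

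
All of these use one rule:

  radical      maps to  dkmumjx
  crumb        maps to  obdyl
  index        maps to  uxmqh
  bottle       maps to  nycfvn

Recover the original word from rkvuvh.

Shifts by position in radical: pos 0: r→d (+12), pos 1: a→k (+10), pos 2: d→m (+9), pos 3: i→u (+12), pos 4: c→m (+10), pos 5: a→j (+9) — repeating every 3. A repeating key of period 3 is used — shifts +12, +10, +9 over and over.
Reversing it on rkvuvh: r−12=f, k−10=a, v−9=m, u−12=i, v−10=l, h−9=y.

family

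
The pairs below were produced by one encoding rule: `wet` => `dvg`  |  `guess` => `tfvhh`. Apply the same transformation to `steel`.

Each pair mirrors across the alphabet (w↔d, e↔v, t↔g): positions sum to 25. This is the alphabet-reversal cipher (Atbash): a becomes z, b becomes y, etc.
On steel: s↔h, t↔g, e↔v, e↔v, l↔o.

hgvvo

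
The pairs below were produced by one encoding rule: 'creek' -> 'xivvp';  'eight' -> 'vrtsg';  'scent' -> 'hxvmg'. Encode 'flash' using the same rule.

Each letter is replaced by its mirror in the alphabet: a↔z, b↔y, c↔x, and so on (the Atbash cipher).
Applying it to flash: f↔u, l↔o, a↔z, s↔h, h↔s.

uozhs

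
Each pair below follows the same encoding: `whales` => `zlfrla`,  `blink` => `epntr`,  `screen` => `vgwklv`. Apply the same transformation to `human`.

Letter i (0-indexed) is shifted by i+3, so successive shifts are 3, 4, 5, ….
Applying it to human: h+3=k, u+4=y, m+5=r, a+6=g, n+7=u.

kyrgu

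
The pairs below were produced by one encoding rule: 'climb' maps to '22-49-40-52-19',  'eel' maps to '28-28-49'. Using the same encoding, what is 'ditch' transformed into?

25-40-73-22-37

The formula is n = 3×(alphabet index, a=1) + 13.
On ditch: d=4→25, i=9→40, t=20→73, c=3→22, h=8→37.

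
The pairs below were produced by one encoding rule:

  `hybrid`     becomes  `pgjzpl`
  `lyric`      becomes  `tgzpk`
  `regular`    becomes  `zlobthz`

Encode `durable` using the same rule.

lbzhjtl

The shift depends on letter class: consonant h→p is +8, but vowel i→p is +7. Vowels shift forward by 7 and consonants shift forward by 8.
On durable: d(cons)+8=l, u(vowel)+7=b, r(cons)+8=z, a(vowel)+7=h, b(cons)+8=j, l(cons)+8=t, e(vowel)+7=l.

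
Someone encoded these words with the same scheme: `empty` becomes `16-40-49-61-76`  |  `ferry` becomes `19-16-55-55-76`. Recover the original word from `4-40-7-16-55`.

e(#5)→16 and m(#13)→40: differences scale by 3, so n = 3·pos + 1. The formula is n = 3×(alphabet index, a=1) + 1.
Undoing it on 4-40-7-16-55: 4→(4−1)÷3=1=a, 40→(40−1)÷3=13=m, 7→(7−1)÷3=2=b, 16→(16−1)÷3=5=e, 55→(55−1)÷3=18=r.

amber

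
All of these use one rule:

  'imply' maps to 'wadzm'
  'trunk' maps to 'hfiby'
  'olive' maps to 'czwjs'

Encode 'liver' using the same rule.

zwjsf

Each letter is shifted forward by 14 in the alphabet (a Caesar shift of +14).
Applying it to liver: l+14=z, i+14=w, v+14=j, e+14=s, r+14=f.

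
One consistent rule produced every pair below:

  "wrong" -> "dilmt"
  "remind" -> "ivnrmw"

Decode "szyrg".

habit

Each pair mirrors across the alphabet (w↔d, r↔i, o↔l): positions sum to 25. Letters are reflected about the middle of the alphabet (position → 25−position): Atbash.
Reversing it on szyrg: s↔h, z↔a, y↔b, r↔i, g↔t.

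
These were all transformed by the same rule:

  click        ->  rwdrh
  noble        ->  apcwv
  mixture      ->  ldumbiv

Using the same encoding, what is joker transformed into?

sphvi

Treating letters as 0–25, the rule is x ↦ 15x + 13 (mod 26).
For joker: j(9)→15·9+13≡18=s; o(14)→15·14+13≡15=p; k(10)→15·10+13≡7=h; e(4)→15·4+13≡21=v; r(17)→15·17+13≡8=i (all mod 26).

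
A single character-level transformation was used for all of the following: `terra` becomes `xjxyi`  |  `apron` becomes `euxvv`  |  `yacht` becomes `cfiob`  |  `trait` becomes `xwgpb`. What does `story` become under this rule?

In terra: t→x is +4, e→j is +5, r→x is +6, r→y is +7 — the shift increases by 1 each position. The shift increases by 1 at each position, starting from +4: 4, 5, 6, ….
For story: s+4=w, t+5=y, o+6=u, r+7=y, y+8=g.

wyuyg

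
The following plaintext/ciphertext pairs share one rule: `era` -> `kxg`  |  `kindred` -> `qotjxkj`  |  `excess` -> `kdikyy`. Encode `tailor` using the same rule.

Compare letters: e→k is +6, r→x is +6, a→g is +6 — a constant shift. It's a constant shift of +6 (ROT6).
Applying it to tailor: t+6=z, a+6=g, i+6=o, l+6=r, o+6=u, r+6=x.

zgorux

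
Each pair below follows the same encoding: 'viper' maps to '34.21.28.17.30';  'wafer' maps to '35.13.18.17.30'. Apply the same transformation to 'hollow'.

v is letter #22 and maps to 34: an offset of 12. Letters become their 1-based position plus 12 (so a→13, b→14, …).
For hollow: h=8→20, o=15→27, l=12→24, l=12→24, o=15→27, w=23→35.

20.27.24.24.27.35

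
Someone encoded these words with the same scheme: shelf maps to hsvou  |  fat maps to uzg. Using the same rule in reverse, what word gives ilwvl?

Each pair mirrors across the alphabet (s↔h, h↔s, e↔v): positions sum to 25. Letters are reflected about the middle of the alphabet (position → 25−position): Atbash.
Decoding ilwvl: i↔r, l↔o, w↔d, v↔e, l↔o.

rodeo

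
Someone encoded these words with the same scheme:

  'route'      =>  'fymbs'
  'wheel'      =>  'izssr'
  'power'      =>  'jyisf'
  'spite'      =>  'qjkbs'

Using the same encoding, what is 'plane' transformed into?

r(17)→f(5) and o(14)→y(24) fit y≡11x+0 (mod 26); the inverse of 11 mod 26 is 19. Each letter's alphabet position (a=0..z=25) is mapped through 11·x+0 mod 26 — an affine cipher.
On plane: p(15)→11·15+0≡9=j; l(11)→11·11+0≡17=r; a(0)→11·0+0≡0=a; n(13)→11·13+0≡13=n; e(4)→11·4+0≡18=s (all mod 26).

jrans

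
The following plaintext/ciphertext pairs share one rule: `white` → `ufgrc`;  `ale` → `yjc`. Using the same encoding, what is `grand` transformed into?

Compare letters: w→u is +24, h→f is +24, i→g is +24 — a constant shift. Every letter moves 24 places later in the alphabet, wrapping around z→a.
For grand: g+24=e, r+24=p, a+24=y, n+24=l, d+24=b.

epylb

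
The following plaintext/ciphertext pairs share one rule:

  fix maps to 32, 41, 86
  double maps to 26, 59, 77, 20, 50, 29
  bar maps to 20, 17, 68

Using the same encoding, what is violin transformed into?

80, 41, 59, 50, 41, 56

Each letter becomes 3×(its alphabet position, a=1..z=26) + 14.
On violin: v=22→80, i=9→41, o=15→59, l=12→50, i=9→41, n=14→56.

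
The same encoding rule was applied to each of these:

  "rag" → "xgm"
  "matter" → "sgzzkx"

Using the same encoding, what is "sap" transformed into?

This is a Caesar cipher with shift 6.
Applying it to sap: s+6=y, a+6=g, p+6=v.

ygv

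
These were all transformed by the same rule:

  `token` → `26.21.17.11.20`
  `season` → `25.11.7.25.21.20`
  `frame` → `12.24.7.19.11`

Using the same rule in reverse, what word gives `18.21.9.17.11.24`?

Each letter is replaced by its alphabet position (a=1..z=26) + 6.
Undoing it on 18.21.9.17.11.24: 18→(18−6)÷1=12=l, 21→(21−6)÷1=15=o, 9→(9−6)÷1=3=c, 17→(17−6)÷1=11=k, 11→(11−6)÷1=5=e, 24→(24−6)÷1=18=r.

locker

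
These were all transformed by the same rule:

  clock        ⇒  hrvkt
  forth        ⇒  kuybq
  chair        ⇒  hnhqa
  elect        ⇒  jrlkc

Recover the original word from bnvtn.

In clock: c→h is +5, l→r is +6, o→v is +7, c→k is +8 — the shift increases by 1 each position. Each letter shifts forward by (position + 5), i.e. 5, 6, 7, … — the shift grows by one for each successive letter.
Decoding bnvtn: b−5=w, n−6=h, v−7=o, t−8=l, n−9=e.

whole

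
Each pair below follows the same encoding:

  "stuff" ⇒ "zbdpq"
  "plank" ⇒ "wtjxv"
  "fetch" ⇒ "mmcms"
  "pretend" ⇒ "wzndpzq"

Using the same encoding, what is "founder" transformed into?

mwdxoqe

In stuff: s→z is +7, t→b is +8, u→d is +9, f→p is +10 — the shift increases by 1 each position. Each letter shifts forward by (position + 7), i.e. 7, 8, 9, … — the shift grows by one for each successive letter.
Applying it to founder: f+7=m, o+8=w, u+9=d, n+10=x, d+11=o, e+12=q, r+13=e.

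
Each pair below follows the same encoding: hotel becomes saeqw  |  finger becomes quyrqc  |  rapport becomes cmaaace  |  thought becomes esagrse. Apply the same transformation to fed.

The shift depends on letter class: consonant h→s is +11, but vowel o→a is +12. Vowels shift forward by 12 and consonants shift forward by 11.
On fed: f(cons)+11=q, e(vowel)+12=q, d(cons)+11=o.

qqo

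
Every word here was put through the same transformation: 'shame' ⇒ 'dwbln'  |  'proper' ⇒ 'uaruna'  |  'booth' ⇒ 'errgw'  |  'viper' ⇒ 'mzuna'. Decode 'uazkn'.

s(18)→d(3) and h(7)→w(22) fit y≡3x+1 (mod 26); the inverse of 3 mod 26 is 9. Treating letters as 0–25, the rule is x ↦ 3x + 1 (mod 26).
Decoding uazkn: u(20)→9·(20−1)≡15=p; a(0)→9·(0−1)≡17=r; z(25)→9·(25−1)≡8=i; k(10)→9·(10−1)≡3=d; n(13)→9·(13−1)≡4=e (all mod 26).

pride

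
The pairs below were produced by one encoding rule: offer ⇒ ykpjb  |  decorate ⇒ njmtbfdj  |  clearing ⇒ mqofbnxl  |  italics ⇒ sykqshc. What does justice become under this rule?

tzcysho

Shifts by position in offer: pos 0: o→y (+10), pos 1: f→k (+5), pos 2: f→p (+10), pos 3: e→j (+5) — repeating every 2. A repeating key of period 2 is used — shifts +10, +5 over and over.
On justice: j+10=t, u+5=z, s+10=c, t+5=y, i+10=s, c+5=h, e+10=o.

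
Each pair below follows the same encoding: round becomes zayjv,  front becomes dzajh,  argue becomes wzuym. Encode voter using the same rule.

pahmz

r(17)→z(25) and o(14)→a(0) fit y≡17x+22 (mod 26); the inverse of 17 mod 26 is 23. Treating letters as 0–25, the rule is x ↦ 17x + 22 (mod 26).
On voter: v(21)→17·21+22≡15=p; o(14)→17·14+22≡0=a; t(19)→17·19+22≡7=h; e(4)→17·4+22≡12=m; r(17)→17·17+22≡25=z (all mod 26).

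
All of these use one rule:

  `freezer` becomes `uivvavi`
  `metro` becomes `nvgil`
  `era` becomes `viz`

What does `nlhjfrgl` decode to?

mosquito

Each pair mirrors across the alphabet (f↔u, r↔i, e↔v): positions sum to 25. This is the alphabet-reversal cipher (Atbash): a becomes z, b becomes y, etc.
Decoding nlhjfrgl: n↔m, l↔o, h↔s, j↔q, f↔u, r↔i, g↔t, l↔o.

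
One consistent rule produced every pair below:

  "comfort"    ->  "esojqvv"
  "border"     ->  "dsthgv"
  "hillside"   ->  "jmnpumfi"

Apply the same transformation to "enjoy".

grlsa

The shifts repeat in a cycle of length 2: positions 0,1,… shift by +2, +4, then the pattern repeats.
Applying it to enjoy: e+2=g, n+4=r, j+2=l, o+4=s, y+2=a.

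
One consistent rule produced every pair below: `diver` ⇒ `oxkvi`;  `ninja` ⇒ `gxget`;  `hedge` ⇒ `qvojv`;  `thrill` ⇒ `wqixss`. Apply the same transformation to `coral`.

d(3)→o(14) and i(8)→x(23) fit y≡7x+19 (mod 26); the inverse of 7 mod 26 is 15. Treating letters as 0–25, the rule is x ↦ 7x + 19 (mod 26).
For coral: c(2)→7·2+19≡7=h; o(14)→7·14+19≡13=n; r(17)→7·17+19≡8=i; a(0)→7·0+19≡19=t; l(11)→7·11+19≡18=s (all mod 26).

hnits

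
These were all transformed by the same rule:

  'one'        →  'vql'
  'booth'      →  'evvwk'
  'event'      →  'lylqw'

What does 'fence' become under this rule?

ilqfl

Vowels shift forward by 7 and consonants shift forward by 3.
For fence: f(cons)+3=i, e(vowel)+7=l, n(cons)+3=q, c(cons)+3=f, e(vowel)+7=l.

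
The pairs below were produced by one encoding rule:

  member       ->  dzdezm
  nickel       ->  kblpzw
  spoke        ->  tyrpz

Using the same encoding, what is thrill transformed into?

Each letter's alphabet position (a=0..z=25) is mapped through 7·x+23 mod 26 — an affine cipher.
For thrill: t(19)→7·19+23≡0=a; h(7)→7·7+23≡20=u; r(17)→7·17+23≡12=m; i(8)→7·8+23≡1=b; l(11)→7·11+23≡22=w; l(11)→7·11+23≡22=w (all mod 26).

aumbww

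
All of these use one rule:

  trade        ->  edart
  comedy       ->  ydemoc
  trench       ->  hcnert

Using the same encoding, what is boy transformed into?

The output letters match the input read backwards: trade reversed is edart. The word is simply reversed.
Applying it to boy: reverse → yob.

yob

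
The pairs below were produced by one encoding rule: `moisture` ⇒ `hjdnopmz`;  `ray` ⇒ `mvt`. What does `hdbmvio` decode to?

migrant

Each letter is shifted forward by 21 in the alphabet (a Caesar shift of +21).
Undoing it on hdbmvio: h−21=m, d−21=i, b−21=g, m−21=r, v−21=a, i−21=n, o−21=t.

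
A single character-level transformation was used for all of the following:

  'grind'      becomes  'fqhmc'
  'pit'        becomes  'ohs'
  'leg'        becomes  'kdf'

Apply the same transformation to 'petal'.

odszk

Compare letters: g→f is +25, r→q is +25, i→h is +25 — a constant shift. Every letter moves 25 places later in the alphabet, wrapping around z→a.
On petal: p+25=o, e+25=d, t+25=s, a+25=z, l+25=k.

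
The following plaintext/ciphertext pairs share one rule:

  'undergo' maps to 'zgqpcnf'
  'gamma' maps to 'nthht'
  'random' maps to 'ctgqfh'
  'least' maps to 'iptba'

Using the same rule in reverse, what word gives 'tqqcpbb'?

address

u(20)→z(25) and n(13)→g(6) fit y≡25x+19 (mod 26); the inverse of 25 mod 26 is 25. Each letter's alphabet position (a=0..z=25) is mapped through 25·x+19 mod 26 — an affine cipher.
Reversing it on tqqcpbb: t(19)→25·(19−19)≡0=a; q(16)→25·(16−19)≡3=d; q(16)→25·(16−19)≡3=d; c(2)→25·(2−19)≡17=r; p(15)→25·(15−19)≡4=e; b(1)→25·(1−19)≡18=s; b(1)→25·(1−19)≡18=s (all mod 26).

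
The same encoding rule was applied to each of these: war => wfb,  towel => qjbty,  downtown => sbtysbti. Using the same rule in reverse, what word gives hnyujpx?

skeptic

The output letters match the input read backwards, each shifted +5: war reversed is raw. Read the word backwards and shift each letter +5.
Decoding hnyujpx: shift back: h−5=c, n−5=i, y−5=t, u−5=p, j−5=e, p−5=k, x−5=s → citpeks; then reverse → skeptic.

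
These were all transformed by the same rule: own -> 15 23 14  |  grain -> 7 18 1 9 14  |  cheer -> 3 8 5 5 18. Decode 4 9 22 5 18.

diver

o is letter #15 and maps to 15: an offset of 0. Letters become their 1-indexed alphabet positions: a=1 … z=26.
Reversing it on 4 9 22 5 18: 4=d, 9=i, 22=v, 5=e, 18=r.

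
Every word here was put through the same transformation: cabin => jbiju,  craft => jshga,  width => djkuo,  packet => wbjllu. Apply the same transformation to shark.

Shifts by position in cabin: pos 0: c→j (+7), pos 1: a→b (+1), pos 2: b→i (+7), pos 3: i→j (+1) — repeating every 2. The shifts repeat in a cycle of length 2: positions 0,1,… shift by +7, +1, then the pattern repeats.
On shark: s+7=z, h+1=i, a+7=h, r+1=s, k+7=r.

zihsr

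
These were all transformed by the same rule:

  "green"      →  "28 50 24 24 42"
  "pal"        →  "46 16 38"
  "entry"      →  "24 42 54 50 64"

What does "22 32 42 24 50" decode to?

diner

g(#7)→28 and r(#18)→50: differences scale by 2, so n = 2·pos + 14. With a=1..z=26, the number is 2·pos + 14.
Decoding 22 32 42 24 50: 22→(22−14)÷2=4=d, 32→(32−14)÷2=9=i, 42→(42−14)÷2=14=n, 24→(24−14)÷2=5=e, 50→(50−14)÷2=18=r.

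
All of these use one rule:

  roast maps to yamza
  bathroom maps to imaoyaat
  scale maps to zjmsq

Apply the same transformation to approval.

mwwyacms

The shift depends on letter class: consonant r→y is +7, but vowel o→a is +12. Two shifts are in play — +12 for a/e/i/o/u, +7 for every other letter.
Applying it to approval: a(vowel)+12=m, p(cons)+7=w, p(cons)+7=w, r(cons)+7=y, o(vowel)+12=a, v(cons)+7=c, a(vowel)+12=m, l(cons)+7=s.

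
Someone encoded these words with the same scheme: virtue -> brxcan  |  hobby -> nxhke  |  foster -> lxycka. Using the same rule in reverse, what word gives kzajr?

equal

Shifts by position in virtue: pos 0: v→b (+6), pos 1: i→r (+9), pos 2: r→x (+6), pos 3: t→c (+9) — repeating every 2. It's a Vigenère-style cipher with numeric key [6,9]: position i shifts by key[i mod 2].
Reversing it on kzajr: k−6=e, z−9=q, a−6=u, j−9=a, r−6=l.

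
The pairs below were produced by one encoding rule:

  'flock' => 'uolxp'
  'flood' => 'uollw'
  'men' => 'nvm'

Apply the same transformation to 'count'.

Each pair mirrors across the alphabet (f↔u, l↔o, o↔l): positions sum to 25. Each letter is replaced by its mirror in the alphabet: a↔z, b↔y, c↔x, and so on (the Atbash cipher).
Applying it to count: c↔x, o↔l, u↔f, n↔m, t↔g.

xlfmg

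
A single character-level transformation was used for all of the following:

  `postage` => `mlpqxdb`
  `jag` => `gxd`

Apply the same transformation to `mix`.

jfu

It's a constant shift of +23 (ROT23).
Applying it to mix: m+23=j, i+23=f, x+23=u.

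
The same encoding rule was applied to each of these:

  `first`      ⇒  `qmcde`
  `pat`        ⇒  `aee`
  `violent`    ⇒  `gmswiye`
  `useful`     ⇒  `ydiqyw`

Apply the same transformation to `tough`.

esyrs

Two shifts are in play — +4 for a/e/i/o/u, +11 for every other letter.
On tough: t(cons)+11=e, o(vowel)+4=s, u(vowel)+4=y, g(cons)+11=r, h(cons)+11=s.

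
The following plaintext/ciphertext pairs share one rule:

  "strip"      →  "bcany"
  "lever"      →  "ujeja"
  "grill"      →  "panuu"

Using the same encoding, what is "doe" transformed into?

mtj

The shift depends on letter class: consonant s→b is +9, but vowel i→n is +5. Two shifts are in play — +5 for a/e/i/o/u, +9 for every other letter.
Applying it to doe: d(cons)+9=m, o(vowel)+5=t, e(vowel)+5=j.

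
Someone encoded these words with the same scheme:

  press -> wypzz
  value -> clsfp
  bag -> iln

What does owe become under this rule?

The shift depends on letter class: consonant p→w is +7, but vowel e→p is +11. Vowels shift forward by 11 and consonants shift forward by 7.
For owe: o(vowel)+11=z, w(cons)+7=d, e(vowel)+11=p.

zdp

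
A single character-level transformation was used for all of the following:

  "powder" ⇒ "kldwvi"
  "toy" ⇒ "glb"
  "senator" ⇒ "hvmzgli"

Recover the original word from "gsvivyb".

thereby

Each pair mirrors across the alphabet (p↔k, o↔l, w↔d): positions sum to 25. Letters are reflected about the middle of the alphabet (position → 25−position): Atbash.
Decoding gsvivyb: g↔t, s↔h, v↔e, i↔r, v↔e, y↔b, b↔y.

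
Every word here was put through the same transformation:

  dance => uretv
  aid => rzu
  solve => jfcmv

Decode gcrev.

plane

Compare letters: d→u is +17, a→r is +17, n→e is +17 — a constant shift. Each letter is shifted forward by 17 in the alphabet (a Caesar shift of +17).
Decoding gcrev: g−17=p, c−17=l, r−17=a, e−17=n, v−17=e.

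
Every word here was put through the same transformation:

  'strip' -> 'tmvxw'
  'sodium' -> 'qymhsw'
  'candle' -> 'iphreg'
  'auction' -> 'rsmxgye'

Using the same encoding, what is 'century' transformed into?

cvyxrig

The output letters match the input read backwards, each shifted +4: strip reversed is pirts. The word is reversed, then every letter is shifted forward by 4.
Applying it to century: reverse → yrutnec; then shift: y+4=c, r+4=v, u+4=y, t+4=x, n+4=r, e+4=i, c+4=g.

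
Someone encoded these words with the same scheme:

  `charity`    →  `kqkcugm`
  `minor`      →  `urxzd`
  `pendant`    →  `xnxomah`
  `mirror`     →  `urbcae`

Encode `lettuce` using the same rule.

tndegps

Each letter shifts forward by (position + 8), i.e. 8, 9, 10, … — the shift grows by one for each successive letter.
Applying it to lettuce: l+8=t, e+9=n, t+10=d, t+11=e, u+12=g, c+13=p, e+14=s.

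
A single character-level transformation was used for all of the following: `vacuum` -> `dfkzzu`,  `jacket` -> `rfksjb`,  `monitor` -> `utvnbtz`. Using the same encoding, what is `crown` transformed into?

kztev

The shift depends on letter class: consonant v→d is +8, but vowel a→f is +5. Vowels shift forward by 5 and consonants shift forward by 8.
For crown: c(cons)+8=k, r(cons)+8=z, o(vowel)+5=t, w(cons)+8=e, n(cons)+8=v.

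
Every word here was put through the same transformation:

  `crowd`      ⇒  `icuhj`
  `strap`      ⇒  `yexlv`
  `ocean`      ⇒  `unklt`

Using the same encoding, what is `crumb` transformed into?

A repeating key of period 2 is used — shifts +6, +11 over and over.
On crumb: c+6=i, r+11=c, u+6=a, m+11=x, b+6=h.

icaxh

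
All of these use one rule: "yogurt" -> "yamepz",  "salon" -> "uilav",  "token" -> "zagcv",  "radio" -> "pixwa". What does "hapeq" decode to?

forum

y(24)→y(24) and o(14)→a(0) fit y≡5x+8 (mod 26); the inverse of 5 mod 26 is 21. This is an affine cipher: with a=0,…,z=25, each position x becomes (5x+8) mod 26.
Reversing it on hapeq: h(7)→21·(7−8)≡5=f; a(0)→21·(0−8)≡14=o; p(15)→21·(15−8)≡17=r; e(4)→21·(4−8)≡20=u; q(16)→21·(16−8)≡12=m (all mod 26).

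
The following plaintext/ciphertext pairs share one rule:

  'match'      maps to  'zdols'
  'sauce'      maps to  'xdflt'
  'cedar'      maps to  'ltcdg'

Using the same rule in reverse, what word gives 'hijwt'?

m(12)→z(25) and a(0)→d(3) fit y≡17x+3 (mod 26); the inverse of 17 mod 26 is 23. Each letter's alphabet position (a=0..z=25) is mapped through 17·x+3 mod 26 — an affine cipher.
Reversing it on hijwt: h(7)→23·(7−3)≡14=o; i(8)→23·(8−3)≡11=l; j(9)→23·(9−3)≡8=i; w(22)→23·(22−3)≡21=v; t(19)→23·(19−3)≡4=e (all mod 26).

olive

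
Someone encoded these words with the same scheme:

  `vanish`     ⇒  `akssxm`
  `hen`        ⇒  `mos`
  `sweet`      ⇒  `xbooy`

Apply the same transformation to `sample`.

xkruqo

Two shifts are in play — +10 for a/e/i/o/u, +5 for every other letter.
On sample: s(cons)+5=x, a(vowel)+10=k, m(cons)+5=r, p(cons)+5=u, l(cons)+5=q, e(vowel)+10=o.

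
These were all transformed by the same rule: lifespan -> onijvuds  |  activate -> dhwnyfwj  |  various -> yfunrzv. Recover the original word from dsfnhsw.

It's a Vigenère-style cipher with numeric key [3,5]: position i shifts by key[i mod 2].
Undoing it on dsfnhsw: d−3=a, s−5=n, f−3=c, n−5=i, h−3=e, s−5=n, w−3=t.

ancient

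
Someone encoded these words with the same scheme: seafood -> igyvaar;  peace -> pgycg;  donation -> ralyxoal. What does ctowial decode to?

crimson

s(18)→i(8) and e(4)→g(6) fit y≡15x+24 (mod 26); the inverse of 15 mod 26 is 7. This is an affine cipher: with a=0,…,z=25, each position x becomes (15x+24) mod 26.
Reversing it on ctowial: c(2)→7·(2−24)≡2=c; t(19)→7·(19−24)≡17=r; o(14)→7·(14−24)≡8=i; w(22)→7·(22−24)≡12=m; i(8)→7·(8−24)≡18=s; a(0)→7·(0−24)≡14=o; l(11)→7·(11−24)≡13=n (all mod 26).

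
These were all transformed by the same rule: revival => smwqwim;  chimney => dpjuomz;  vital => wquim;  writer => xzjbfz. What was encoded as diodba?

Shifts by position in revival: pos 0: r→s (+1), pos 1: e→m (+8), pos 2: v→w (+1), pos 3: i→q (+8) — repeating every 2. A repeating key of period 2 is used — shifts +1, +8 over and over.
Undoing it on diodba: d−1=c, i−8=a, o−1=n, d−8=v, b−1=a, a−8=s.

canvas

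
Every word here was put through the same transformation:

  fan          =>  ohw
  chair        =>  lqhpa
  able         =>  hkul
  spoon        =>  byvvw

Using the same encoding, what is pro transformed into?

yav

The shift depends on letter class: consonant f→o is +9, but vowel a→h is +7. The rule splits by letter class: vowels +7, consonants +9.
On pro: p(cons)+9=y, r(cons)+9=a, o(vowel)+7=v.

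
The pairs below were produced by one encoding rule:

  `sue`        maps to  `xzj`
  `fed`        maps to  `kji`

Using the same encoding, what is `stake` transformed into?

Compare letters: s→x is +5, u→z is +5, e→j is +5 — a constant shift. Every letter moves 5 places later in the alphabet, wrapping around z→a.
For stake: s+5=x, t+5=y, a+5=f, k+5=p, e+5=j.

xyfpj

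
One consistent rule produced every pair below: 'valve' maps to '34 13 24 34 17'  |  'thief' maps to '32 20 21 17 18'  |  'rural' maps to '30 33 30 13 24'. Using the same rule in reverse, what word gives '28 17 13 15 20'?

v is letter #22 and maps to 34: an offset of 12. The number is (letter's place in the alphabet, a=1) + 12.
Decoding 28 17 13 15 20: 28→(28−12)÷1=16=p, 17→(17−12)÷1=5=e, 13→(13−12)÷1=1=a, 15→(15−12)÷1=3=c, 20→(20−12)÷1=8=h.

peach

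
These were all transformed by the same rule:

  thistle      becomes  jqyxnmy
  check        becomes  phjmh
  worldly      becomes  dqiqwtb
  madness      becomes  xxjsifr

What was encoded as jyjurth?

compete

Two steps: reverse the string, then apply a Caesar shift of +5.
Decoding jyjurth: shift back: j−5=e, y−5=t, j−5=e, u−5=p, r−5=m, t−5=o, h−5=c → etepmoc; then reverse → compete.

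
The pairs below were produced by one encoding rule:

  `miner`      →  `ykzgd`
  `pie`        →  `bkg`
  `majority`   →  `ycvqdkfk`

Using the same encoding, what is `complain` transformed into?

oqybxckz

Vowels shift forward by 2 and consonants shift forward by 12.
On complain: c(cons)+12=o, o(vowel)+2=q, m(cons)+12=y, p(cons)+12=b, l(cons)+12=x, a(vowel)+2=c, i(vowel)+2=k, n(cons)+12=z.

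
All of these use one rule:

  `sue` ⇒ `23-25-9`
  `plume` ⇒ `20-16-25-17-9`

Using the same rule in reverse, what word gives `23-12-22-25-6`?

Letters become their 1-based position plus 4 (so a→5, b→6, …).
Undoing it on 23-12-22-25-6: 23→(23−4)÷1=19=s, 12→(12−4)÷1=8=h, 22→(22−4)÷1=18=r, 25→(25−4)÷1=21=u, 6→(6−4)÷1=2=b.

shrub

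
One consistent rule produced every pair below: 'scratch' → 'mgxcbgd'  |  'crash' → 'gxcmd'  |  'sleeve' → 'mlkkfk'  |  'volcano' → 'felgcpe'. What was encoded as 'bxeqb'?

s(18)→m(12) and c(2)→g(6) fit y≡15x+2 (mod 26); the inverse of 15 mod 26 is 7. Treating letters as 0–25, the rule is x ↦ 15x + 2 (mod 26).
Reversing it on bxeqb: b(1)→7·(1−2)≡19=t; x(23)→7·(23−2)≡17=r; e(4)→7·(4−2)≡14=o; q(16)→7·(16−2)≡20=u; b(1)→7·(1−2)≡19=t (all mod 26).

trout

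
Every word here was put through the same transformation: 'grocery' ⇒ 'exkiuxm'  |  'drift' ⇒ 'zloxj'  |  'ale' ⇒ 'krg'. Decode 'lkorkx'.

relief

The output letters match the input read backwards, each shifted +6: grocery reversed is yrecorg. Two steps: reverse the string, then apply a Caesar shift of +6.
Reversing it on lkorkx: shift back: l−6=f, k−6=e, o−6=i, r−6=l, k−6=e, x−6=r → feiler; then reverse → relief.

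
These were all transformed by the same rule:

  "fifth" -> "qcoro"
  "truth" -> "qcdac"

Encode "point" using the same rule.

cwrxy

The output letters match the input read backwards, each shifted +9: fifth reversed is htfif. The word is reversed, then every letter is shifted forward by 9.
For point: reverse → tniop; then shift: t+9=c, n+9=w, i+9=r, o+9=x, p+9=y.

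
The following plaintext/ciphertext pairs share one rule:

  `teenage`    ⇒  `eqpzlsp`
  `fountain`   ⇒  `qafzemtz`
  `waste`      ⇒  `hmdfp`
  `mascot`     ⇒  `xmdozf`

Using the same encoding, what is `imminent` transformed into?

tyxuyqyf

Shifts by position in teenage: pos 0: t→e (+11), pos 1: e→q (+12), pos 2: e→p (+11), pos 3: n→z (+12) — repeating every 2. The shifts repeat in a cycle of length 2: positions 0,1,… shift by +11, +12, then the pattern repeats.
For imminent: i+11=t, m+12=y, m+11=x, i+12=u, n+11=y, e+12=q, n+11=y, t+12=f.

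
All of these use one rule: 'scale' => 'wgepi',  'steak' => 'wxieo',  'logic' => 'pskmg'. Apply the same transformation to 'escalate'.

Each letter is shifted forward by 4 in the alphabet (a Caesar shift of +4).
On escalate: e+4=i, s+4=w, c+4=g, a+4=e, l+4=p, a+4=e, t+4=x, e+4=i.

iwgepexi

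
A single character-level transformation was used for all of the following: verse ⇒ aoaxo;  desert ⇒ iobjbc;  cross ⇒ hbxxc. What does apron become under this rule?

fzatx

Shifts by position in verse: pos 0: v→a (+5), pos 1: e→o (+10), pos 2: r→a (+9), pos 3: s→x (+5), pos 4: e→o (+10) — repeating every 3. A repeating key of period 3 is used — shifts +5, +10, +9 over and over.
On apron: a+5=f, p+10=z, r+9=a, o+5=t, n+10=x.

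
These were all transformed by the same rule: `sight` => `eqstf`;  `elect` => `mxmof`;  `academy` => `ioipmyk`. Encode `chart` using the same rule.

otidf

The shift depends on letter class: consonant s→e is +12, but vowel i→q is +8. The rule splits by letter class: vowels +8, consonants +12.
For chart: c(cons)+12=o, h(cons)+12=t, a(vowel)+8=i, r(cons)+12=d, t(cons)+12=f.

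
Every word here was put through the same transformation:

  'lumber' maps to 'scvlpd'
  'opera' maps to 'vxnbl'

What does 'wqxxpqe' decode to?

pioneer

In lumber: l→s is +7, u→c is +8, m→v is +9, b→l is +10 — the shift increases by 1 each position. The shift increases by 1 at each position, starting from +7: 7, 8, 9, ….
Decoding wqxxpqe: w−7=p, q−8=i, x−9=o, x−10=n, p−11=e, q−12=e, e−13=r.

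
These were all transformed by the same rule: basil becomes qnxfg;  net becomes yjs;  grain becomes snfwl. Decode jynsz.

The output letters match the input read backwards, each shifted +5: basil reversed is lisab. The word is reversed, then every letter is shifted forward by 5.
Decoding jynsz: shift back: j−5=e, y−5=t, n−5=i, s−5=n, z−5=u → etinu; then reverse → unite.

unite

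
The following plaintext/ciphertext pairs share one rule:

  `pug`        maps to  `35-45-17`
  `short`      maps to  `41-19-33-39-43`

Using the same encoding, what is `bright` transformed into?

7-39-21-17-19-43

p(#16)→35 and u(#21)→45: differences scale by 2, so n = 2·pos + 3. The formula is n = 2×(alphabet index, a=1) + 3.
For bright: b=2→7, r=18→39, i=9→21, g=7→17, h=8→19, t=20→43.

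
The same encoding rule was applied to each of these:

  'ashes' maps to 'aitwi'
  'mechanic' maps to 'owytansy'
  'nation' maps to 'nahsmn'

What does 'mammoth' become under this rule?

a(0)→a(0) and s(18)→i(8) fit y≡25x+0 (mod 26); the inverse of 25 mod 26 is 25. This is an affine cipher: with a=0,…,z=25, each position x becomes (25x+0) mod 26.
On mammoth: m(12)→25·12+0≡14=o; a(0)→25·0+0≡0=a; m(12)→25·12+0≡14=o; m(12)→25·12+0≡14=o; o(14)→25·14+0≡12=m; t(19)→25·19+0≡7=h; h(7)→25·7+0≡19=t (all mod 26).

oaoomht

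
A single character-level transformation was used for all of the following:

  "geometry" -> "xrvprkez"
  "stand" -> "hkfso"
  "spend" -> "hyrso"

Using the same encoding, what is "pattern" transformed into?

yfkkres

This is an affine cipher: with a=0,…,z=25, each position x becomes (3x+5) mod 26.
For pattern: p(15)→3·15+5≡24=y; a(0)→3·0+5≡5=f; t(19)→3·19+5≡10=k; t(19)→3·19+5≡10=k; e(4)→3·4+5≡17=r; r(17)→3·17+5≡4=e; n(13)→3·13+5≡18=s (all mod 26).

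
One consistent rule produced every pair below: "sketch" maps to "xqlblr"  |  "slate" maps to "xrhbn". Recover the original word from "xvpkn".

spice

Each letter shifts forward by (position + 5), i.e. 5, 6, 7, … — the shift grows by one for each successive letter.
Reversing it on xvpkn: x−5=s, v−6=p, p−7=i, k−8=c, n−9=e.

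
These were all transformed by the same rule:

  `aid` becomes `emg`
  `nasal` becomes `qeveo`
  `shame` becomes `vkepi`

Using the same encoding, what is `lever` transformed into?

The shift depends on letter class: consonant d→g is +3, but vowel a→e is +4. The rule splits by letter class: vowels +4, consonants +3.
Applying it to lever: l(cons)+3=o, e(vowel)+4=i, v(cons)+3=y, e(vowel)+4=i, r(cons)+3=u.

oiyiu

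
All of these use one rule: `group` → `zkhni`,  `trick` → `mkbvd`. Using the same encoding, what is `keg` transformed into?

dxz

Compare letters: g→z is +19, r→k is +19, o→h is +19 — a constant shift. Each letter is shifted forward by 19 in the alphabet (a Caesar shift of +19).
For keg: k+19=d, e+19=x, g+19=z.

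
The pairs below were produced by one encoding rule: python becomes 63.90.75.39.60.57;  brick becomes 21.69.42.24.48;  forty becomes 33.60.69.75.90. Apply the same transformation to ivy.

42.81.90

The formula is n = 3×(alphabet index, a=1) + 15.
For ivy: i=9→42, v=22→81, y=25→90.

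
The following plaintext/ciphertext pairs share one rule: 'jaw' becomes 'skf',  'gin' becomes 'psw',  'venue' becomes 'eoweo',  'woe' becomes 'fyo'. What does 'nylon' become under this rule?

The rule splits by letter class: vowels +10, consonants +9.
For nylon: n(cons)+9=w, y(cons)+9=h, l(cons)+9=u, o(vowel)+10=y, n(cons)+9=w.

whuyw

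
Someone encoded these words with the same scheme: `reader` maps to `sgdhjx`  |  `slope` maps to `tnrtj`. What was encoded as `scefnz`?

In reader: r→s is +1, e→g is +2, a→d is +3, d→h is +4 — the shift increases by 1 each position. Letter i (0-indexed) is shifted by i+1, so successive shifts are 1, 2, 3, ….
Undoing it on scefnz: s−1=r, c−2=a, e−3=b, f−4=b, n−5=i, z−6=t.

rabbit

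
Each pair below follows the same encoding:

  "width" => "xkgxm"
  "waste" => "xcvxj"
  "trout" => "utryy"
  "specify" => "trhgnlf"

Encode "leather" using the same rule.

In width: w→x is +1, i→k is +2, d→g is +3, t→x is +4 — the shift increases by 1 each position. The shift increases by 1 at each position, starting from +1: 1, 2, 3, ….
Applying it to leather: l+1=m, e+2=g, a+3=d, t+4=x, h+5=m, e+6=k, r+7=y.

mgdxmky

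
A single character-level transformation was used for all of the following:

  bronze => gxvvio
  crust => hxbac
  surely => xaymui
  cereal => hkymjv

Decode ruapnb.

mother

In bronze: b→g is +5, r→x is +6, o→v is +7, n→v is +8 — the shift increases by 1 each position. The shift increases by 1 at each position, starting from +5: 5, 6, 7, ….
Reversing it on ruapnb: r−5=m, u−6=o, a−7=t, p−8=h, n−9=e, b−10=r.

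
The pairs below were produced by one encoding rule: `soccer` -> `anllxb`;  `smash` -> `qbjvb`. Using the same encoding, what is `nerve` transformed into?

The output letters match the input read backwards, each shifted +9: soccer reversed is reccos. Read the word backwards and shift each letter +9.
For nerve: reverse → evren; then shift: e+9=n, v+9=e, r+9=a, e+9=n, n+9=w.

neanw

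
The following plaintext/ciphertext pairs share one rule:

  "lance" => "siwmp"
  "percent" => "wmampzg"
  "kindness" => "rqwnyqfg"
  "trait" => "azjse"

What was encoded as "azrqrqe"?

trigger

In lance: l→s is +7, a→i is +8, n→w is +9, c→m is +10 — the shift increases by 1 each position. The shift increases by 1 at each position, starting from +7: 7, 8, 9, ….
Decoding azrqrqe: a−7=t, z−8=r, r−9=i, q−10=g, r−11=g, q−12=e, e−13=r.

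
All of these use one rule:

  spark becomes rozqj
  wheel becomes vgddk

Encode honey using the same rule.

Compare letters: s→r is +25, p→o is +25, a→z is +25 — a constant shift. Every letter moves 25 places later in the alphabet, wrapping around z→a.
For honey: h+25=g, o+25=n, n+25=m, e+25=d, y+25=x.

gnmdx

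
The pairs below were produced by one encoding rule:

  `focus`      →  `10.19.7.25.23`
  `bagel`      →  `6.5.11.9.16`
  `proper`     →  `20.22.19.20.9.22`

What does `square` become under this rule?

f is letter #6 and maps to 10: an offset of 4. Each letter is replaced by its alphabet position (a=1..z=26) + 4.
For square: s=19→23, q=17→21, u=21→25, a=1→5, r=18→22, e=5→9.

23.21.25.5.22.9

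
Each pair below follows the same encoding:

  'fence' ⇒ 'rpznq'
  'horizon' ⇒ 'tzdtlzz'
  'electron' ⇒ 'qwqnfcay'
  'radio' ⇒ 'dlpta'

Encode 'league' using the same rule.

xpmrgp

It's a Vigenère-style cipher with numeric key [12,11]: position i shifts by key[i mod 2].
Applying it to league: l+12=x, e+11=p, a+12=m, g+11=r, u+12=g, e+11=p.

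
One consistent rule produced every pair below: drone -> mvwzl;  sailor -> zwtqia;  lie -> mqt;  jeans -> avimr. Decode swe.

The output letters match the input read backwards, each shifted +8: drone reversed is enord. Two steps: reverse the string, then apply a Caesar shift of +8.
Undoing it on swe: shift back: s−8=k, w−8=o, e−8=w → kow; then reverse → wok.

wok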